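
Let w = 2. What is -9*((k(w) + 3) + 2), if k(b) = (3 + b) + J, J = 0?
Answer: -90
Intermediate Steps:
k(b) = 3 + b (k(b) = (3 + b) + 0 = 3 + b)
-9*((k(w) + 3) + 2) = -9*(((3 + 2) + 3) + 2) = -9*((5 + 3) + 2) = -9*(8 + 2) = -9*10 = -90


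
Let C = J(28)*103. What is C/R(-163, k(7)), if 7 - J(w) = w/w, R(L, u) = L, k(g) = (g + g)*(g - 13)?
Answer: -618/163 ≈ -3.7914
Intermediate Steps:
k(g) = 2*g*(-13 + g) (k(g) = (2*g)*(-13 + g) = 2*g*(-13 + g))
J(w) = 6 (J(w) = 7 - w/w = 7 - 1*1 = 7 - 1 = 6)
C = 618 (C = 6*103 = 618)
C/R(-163, k(7)) = 618/(-163) = 618*(-1/163) = -618/163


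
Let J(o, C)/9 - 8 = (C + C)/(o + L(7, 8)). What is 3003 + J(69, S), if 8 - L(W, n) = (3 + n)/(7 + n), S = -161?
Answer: 1737165/572 ≈ 3037.0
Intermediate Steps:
L(W, n) = 8 - (3 + n)/(7 + n)
J(o, C) = 72 + 18*C/(109/15 + o) (J(o, C) = 72 + 9*((C + C)/(o + (53 + 7*8)/(7 + 8))) = 72 + 9*((2*C)/(o + (53 + 56)/15)) = 72 + 9*((2*C)/(o + (1/15)*109)) = 72 + 9*((2*C)/(o + 109/15)) = 72 + 9*((2*C)/(109/15 + o)) = 72 + 9*(2*C/(109/15 + o)) = 72 + 18*C/(109/15 + o))
3003 + J(69, S) = 3003 + 18*(436 + 15*(-161) + 60*69)/(109 + 15*69) = 3003 + 18*(436 - 2415 + 4140)/(109 + 1035) = 3003 + 18*2161/1144 = 3003 + 18*(1/1144)*2161 = 3003 + 19449/572 = 1737165/572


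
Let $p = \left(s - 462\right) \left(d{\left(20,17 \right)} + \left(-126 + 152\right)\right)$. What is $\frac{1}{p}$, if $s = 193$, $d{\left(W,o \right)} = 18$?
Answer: $- \frac{1}{11836} \approx -8.4488 \cdot 10^{-5}$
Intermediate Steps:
$p = -11836$ ($p = \left(193 - 462\right) \left(18 + \left(-126 + 152\right)\right) = - 269 \left(18 + 26\right) = \left(-269\right) 44 = -11836$)
$\frac{1}{p} = \frac{1}{-11836} = - \frac{1}{11836}$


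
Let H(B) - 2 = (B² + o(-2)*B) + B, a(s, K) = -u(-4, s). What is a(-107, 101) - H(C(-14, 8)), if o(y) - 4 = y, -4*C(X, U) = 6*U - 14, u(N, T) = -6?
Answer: -171/4 ≈ -42.750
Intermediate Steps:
C(X, U) = 7/2 - 3*U/2 (C(X, U) = -(6*U - 14)/4 = -(-14 + 6*U)/4 = 7/2 - 3*U/2)
a(s, K) = 6 (a(s, K) = -1*(-6) = 6)
o(y) = 4 + y
H(B) = 2 + B² + 3*B (H(B) = 2 + ((B² + (4 - 2)*B) + B) = 2 + ((B² + 2*B) + B) = 2 + (B² + 3*B) = 2 + B² + 3*B)
a(-107, 101) - H(C(-14, 8)) = 6 - (2 + (7/2 - 3/2*8)² + 3*(7/2 - 3/2*8)) = 6 - (2 + (7/2 - 12)² + 3*(7/2 - 12)) = 6 - (2 + (-17/2)² + 3*(-17/2)) = 6 - (2 + 289/4 - 51/2) = 6 - 1*195/4 = 6 - 195/4 = -171/4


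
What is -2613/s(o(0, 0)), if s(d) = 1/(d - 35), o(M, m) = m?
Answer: 91455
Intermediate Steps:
s(d) = 1/(-35 + d)
-2613/s(o(0, 0)) = -2613/(1/(-35 + 0)) = -2613/(1/(-35)) = -2613/(-1/35) = -2613*(-35) = 91455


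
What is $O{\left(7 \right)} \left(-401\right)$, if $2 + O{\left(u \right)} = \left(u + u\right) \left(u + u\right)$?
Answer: $-77794$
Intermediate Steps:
$O{\left(u \right)} = -2 + 4 u^{2}$ ($O{\left(u \right)} = -2 + \left(u + u\right) \left(u + u\right) = -2 + 2 u 2 u = -2 + 4 u^{2}$)
$O{\left(7 \right)} \left(-401\right) = \left(-2 + 4 \cdot 7^{2}\right) \left(-401\right) = \left(-2 + 4 \cdot 49\right) \left(-401\right) = \left(-2 + 196\right) \left(-401\right) = 194 \left(-401\right) = -77794$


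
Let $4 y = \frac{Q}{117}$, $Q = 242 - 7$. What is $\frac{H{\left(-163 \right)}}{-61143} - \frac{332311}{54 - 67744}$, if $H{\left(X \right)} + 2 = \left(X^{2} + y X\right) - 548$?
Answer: $\frac{620528075381}{138353157540} \approx 4.4851$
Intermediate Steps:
$Q = 235$ ($Q = 242 - 7 = 235$)
$y = \frac{235}{468}$ ($y = \frac{235 \cdot \frac{1}{117}}{4} = \frac{1}{4} \cdot \frac{235}{117} = \frac{235}{468} \approx 0.50214$)
$H{\left(X \right)} = -550 + X^{2} + \frac{235 X}{468}$ ($H{\left(X \right)} = -2 - \left(548 - X^{2} - \frac{235 X}{468}\right) = -2 + \left(-548 + X^{2} + \frac{235 X}{468}\right) = -550 + X^{2} + \frac{235 X}{468}$)
$\frac{H{\left(-163 \right)}}{-61143} - \frac{332311}{54 - 67744} = \frac{-550 + \left(-163\right)^{2} + \frac{235}{468} \left(-163\right)}{-61143} - \frac{332311}{54 - 67744} = \left(-550 + 26569 - \frac{38305}{468}\right) \left(- \frac{1}{61143}\right) - \frac{332311}{54 - 67744} = \frac{12138587}{468} \left(- \frac{1}{61143}\right) - \frac{332311}{-67690} = - \frac{12138587}{28614924} - - \frac{47473}{9670} = - \frac{12138587}{28614924} + \frac{47473}{9670} = \frac{620528075381}{138353157540}$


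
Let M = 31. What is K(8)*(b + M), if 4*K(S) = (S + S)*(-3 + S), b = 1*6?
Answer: 740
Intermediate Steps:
b = 6
K(S) = S*(-3 + S)/2 (K(S) = ((S + S)*(-3 + S))/4 = ((2*S)*(-3 + S))/4 = (2*S*(-3 + S))/4 = S*(-3 + S)/2)
K(8)*(b + M) = ((½)*8*(-3 + 8))*(6 + 31) = ((½)*8*5)*37 = 20*37 = 740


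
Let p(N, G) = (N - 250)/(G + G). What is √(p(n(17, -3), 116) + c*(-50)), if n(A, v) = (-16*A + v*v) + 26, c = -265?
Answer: √178263754/116 ≈ 115.10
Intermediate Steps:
n(A, v) = 26 + v² - 16*A (n(A, v) = (-16*A + v²) + 26 = (v² - 16*A) + 26 = 26 + v² - 16*A)
p(N, G) = (-250 + N)/(2*G) (p(N, G) = (-250 + N)/((2*G)) = (-250 + N)*(1/(2*G)) = (-250 + N)/(2*G))
√(p(n(17, -3), 116) + c*(-50)) = √((½)*(-250 + (26 + (-3)² - 16*17))/116 - 265*(-50)) = √((½)*(1/116)*(-250 + (26 + 9 - 272)) + 13250) = √((½)*(1/116)*(-250 - 237) + 13250) = √((½)*(1/116)*(-487) + 13250) = √(-487/232 + 13250) = √(3073513/232) = √178263754/116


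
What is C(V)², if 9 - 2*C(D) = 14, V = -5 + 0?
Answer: 25/4 ≈ 6.2500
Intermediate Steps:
V = -5
C(D) = -5/2 (C(D) = 9/2 - ½*14 = 9/2 - 7 = -5/2)
C(V)² = (-5/2)² = 25/4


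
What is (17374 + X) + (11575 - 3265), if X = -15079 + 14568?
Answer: 25173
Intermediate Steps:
X = -511
(17374 + X) + (11575 - 3265) = (17374 - 511) + (11575 - 3265) = 16863 + 8310 = 25173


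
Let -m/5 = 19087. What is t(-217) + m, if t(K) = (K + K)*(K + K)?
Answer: 92921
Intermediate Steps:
m = -95435 (m = -5*19087 = -95435)
t(K) = 4*K**2 (t(K) = (2*K)*(2*K) = 4*K**2)
t(-217) + m = 4*(-217)**2 - 95435 = 4*47089 - 95435 = 188356 - 95435 = 92921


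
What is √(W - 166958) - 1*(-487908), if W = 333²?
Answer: 487908 + I*√56069 ≈ 4.8791e+5 + 236.79*I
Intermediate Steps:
W = 110889
√(W - 166958) - 1*(-487908) = √(110889 - 166958) - 1*(-487908) = √(-56069) + 487908 = I*√56069 + 487908 = 487908 + I*√56069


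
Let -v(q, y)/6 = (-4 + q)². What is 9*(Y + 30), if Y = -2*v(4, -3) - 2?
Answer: 252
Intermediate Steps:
v(q, y) = -6*(-4 + q)²
Y = -2 (Y = -(-12)*(-4 + 4)² - 2 = -(-12)*0² - 2 = -(-12)*0 - 2 = -2*0 - 2 = 0 - 2 = -2)
9*(Y + 30) = 9*(-2 + 30) = 9*28 = 252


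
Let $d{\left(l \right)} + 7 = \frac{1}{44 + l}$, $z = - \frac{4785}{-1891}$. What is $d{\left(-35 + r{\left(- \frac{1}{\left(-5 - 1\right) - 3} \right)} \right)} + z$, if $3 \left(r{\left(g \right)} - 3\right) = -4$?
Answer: $- \frac{264791}{60512} \approx -4.3758$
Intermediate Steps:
$r{\left(g \right)} = \frac{5}{3}$ ($r{\left(g \right)} = 3 + \frac{1}{3} \left(-4\right) = 3 - \frac{4}{3} = \frac{5}{3}$)
$z = \frac{4785}{1891}$ ($z = \left(-4785\right) \left(- \frac{1}{1891}\right) = \frac{4785}{1891} \approx 2.5304$)
$d{\left(l \right)} = -7 + \frac{1}{44 + l}$
$d{\left(-35 + r{\left(- \frac{1}{\left(-5 - 1\right) - 3} \right)} \right)} + z = \frac{-307 - 7 \left(-35 + \frac{5}{3}\right)}{44 + \left(-35 + \frac{5}{3}\right)} + \frac{4785}{1891} = \frac{-307 - - \frac{700}{3}}{44 - \frac{100}{3}} + \frac{4785}{1891} = \frac{-307 + \frac{700}{3}}{\frac{32}{3}} + \frac{4785}{1891} = \frac{3}{32} \left(- \frac{221}{3}\right) + \frac{4785}{1891} = - \frac{221}{32} + \frac{4785}{1891} = - \frac{264791}{60512}$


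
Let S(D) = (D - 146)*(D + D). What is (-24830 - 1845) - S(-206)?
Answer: -171699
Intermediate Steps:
S(D) = 2*D*(-146 + D) (S(D) = (-146 + D)*(2*D) = 2*D*(-146 + D))
(-24830 - 1845) - S(-206) = (-24830 - 1845) - 2*(-206)*(-146 - 206) = -26675 - 2*(-206)*(-352) = -26675 - 1*145024 = -26675 - 145024 = -171699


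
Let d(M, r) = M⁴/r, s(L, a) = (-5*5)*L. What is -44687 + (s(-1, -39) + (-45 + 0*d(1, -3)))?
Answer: -44707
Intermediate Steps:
s(L, a) = -25*L
-44687 + (s(-1, -39) + (-45 + 0*d(1, -3))) = -44687 + (-25*(-1) + (-45 + 0*(1⁴/(-3)))) = -44687 + (25 + (-45 + 0*(1*(-⅓)))) = -44687 + (25 + (-45 + 0*(-⅓))) = -44687 + (25 + (-45 + 0)) = -44687 + (25 - 45) = -44687 - 20 = -44707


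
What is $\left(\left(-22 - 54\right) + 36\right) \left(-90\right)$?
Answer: $3600$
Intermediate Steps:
$\left(\left(-22 - 54\right) + 36\right) \left(-90\right) = \left(-76 + 36\right) \left(-90\right) = \left(-40\right) \left(-90\right) = 3600$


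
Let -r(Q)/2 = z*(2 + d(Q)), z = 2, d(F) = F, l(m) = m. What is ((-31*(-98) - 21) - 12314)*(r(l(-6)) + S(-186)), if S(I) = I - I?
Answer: -148752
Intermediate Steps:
S(I) = 0
r(Q) = -8 - 4*Q (r(Q) = -4*(2 + Q) = -2*(4 + 2*Q) = -8 - 4*Q)
((-31*(-98) - 21) - 12314)*(r(l(-6)) + S(-186)) = ((-31*(-98) - 21) - 12314)*((-8 - 4*(-6)) + 0) = ((3038 - 21) - 12314)*((-8 + 24) + 0) = (3017 - 12314)*(16 + 0) = -9297*16 = -148752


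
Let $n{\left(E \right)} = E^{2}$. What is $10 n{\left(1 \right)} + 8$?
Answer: $18$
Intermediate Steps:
$10 n{\left(1 \right)} + 8 = 10 \cdot 1^{2} + 8 = 10 \cdot 1 + 8 = 10 + 8 = 18$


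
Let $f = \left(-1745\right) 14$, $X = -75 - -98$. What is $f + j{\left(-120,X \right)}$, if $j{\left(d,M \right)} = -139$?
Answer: $-24569$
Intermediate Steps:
$X = 23$ ($X = -75 + 98 = 23$)
$f = -24430$
$f + j{\left(-120,X \right)} = -24430 - 139 = -24569$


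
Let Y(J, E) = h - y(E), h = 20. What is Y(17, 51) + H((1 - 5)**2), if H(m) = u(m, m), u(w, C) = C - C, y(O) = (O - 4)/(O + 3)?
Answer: 1033/54 ≈ 19.130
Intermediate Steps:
y(O) = (-4 + O)/(3 + O)
Y(J, E) = 20 - (-4 + E)/(3 + E)
u(w, C) = 0
H(m) = 0
Y(17, 51) + H((1 - 5)**2) = (64 + 19*51)/(3 + 51) + 0 = (64 + 969)/54 + 0 = (1/54)*1033 + 0 = 1033/54 + 0 = 1033/54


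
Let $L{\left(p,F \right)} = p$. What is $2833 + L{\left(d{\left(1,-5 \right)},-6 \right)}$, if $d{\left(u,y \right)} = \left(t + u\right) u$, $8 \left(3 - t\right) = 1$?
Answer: $\frac{22695}{8} \approx 2836.9$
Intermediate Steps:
$t = \frac{23}{8}$ ($t = 3 - \frac{1}{8} = \frac{23}{8} \approx 2.875$)
$d{\left(u,y \right)} = u \left(\frac{23}{8} + u\right)$ ($d{\left(u,y \right)} = \left(\frac{23}{8} + u\right) u = u \left(\frac{23}{8} + u\right)$)
$2833 + L{\left(d{\left(1,-5 \right)},-6 \right)} = 2833 + \frac{1}{8} \cdot 1 \left(23 + 8 \cdot 1\right) = 2833 + \frac{1}{8} \cdot 1 \left(23 + 8\right) = 2833 + \frac{1}{8} \cdot 1 \cdot 31 = 2833 + \frac{31}{8} = \frac{22695}{8}$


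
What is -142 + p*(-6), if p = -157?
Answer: 800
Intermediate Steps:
-142 + p*(-6) = -142 - 157*(-6) = -142 + 942 = 800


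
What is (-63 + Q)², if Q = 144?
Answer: 6561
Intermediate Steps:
(-63 + Q)² = (-63 + 144)² = 81² = 6561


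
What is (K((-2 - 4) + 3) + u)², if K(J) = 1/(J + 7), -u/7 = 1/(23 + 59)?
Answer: 729/26896 ≈ 0.027104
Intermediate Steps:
u = -7/82 (u = -7/(23 + 59) = -7/82 ≈ -0.085366)
K(J) = 1/(7 + J)
(K((-2 - 4) + 3) + u)² = (1/(7 + ((-2 - 4) + 3)) - 7/82)² = (1/(7 + (-6 + 3)) - 7/82)² = (1/(7 - 3) - 7/82)² = (1/4 - 7/82)² = (¼ - 7/82)² = (27/164)² = 729/26896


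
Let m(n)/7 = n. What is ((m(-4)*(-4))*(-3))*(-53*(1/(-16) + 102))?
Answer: 1815303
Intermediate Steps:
m(n) = 7*n
((m(-4)*(-4))*(-3))*(-53*(1/(-16) + 102)) = (((7*(-4))*(-4))*(-3))*(-53*(1/(-16) + 102)) = (-28*(-4)*(-3))*(-53*(-1/16 + 102)) = (112*(-3))*(-53*1631/16) = -336*(-86443/16) = 1815303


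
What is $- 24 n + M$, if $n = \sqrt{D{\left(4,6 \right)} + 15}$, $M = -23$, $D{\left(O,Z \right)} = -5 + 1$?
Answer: $-23 - 24 \sqrt{11} \approx -102.6$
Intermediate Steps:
$D{\left(O,Z \right)} = -4$
$n = \sqrt{11}$ ($n = \sqrt{-4 + 15} = \sqrt{11} \approx 3.3166$)
$- 24 n + M = - 24 \sqrt{11} - 23 = -23 - 24 \sqrt{11}$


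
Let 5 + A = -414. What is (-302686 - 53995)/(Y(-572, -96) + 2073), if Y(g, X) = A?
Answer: -356681/1654 ≈ -215.65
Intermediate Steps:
A = -419 (A = -5 - 414 = -419)
Y(g, X) = -419
(-302686 - 53995)/(Y(-572, -96) + 2073) = (-302686 - 53995)/(-419 + 2073) = -356681/1654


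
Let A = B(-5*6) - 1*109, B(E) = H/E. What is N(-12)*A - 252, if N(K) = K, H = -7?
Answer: 5266/5 ≈ 1053.2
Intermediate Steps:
B(E) = -7/E
A = -3263/30 (A = -7/((-5*6)) - 1*109 = -7/(-30) - 109 = -7*(-1/30) - 109 = 7/30 - 109 = -3263/30 ≈ -108.77)
N(-12)*A - 252 = -12*(-3263/30) - 252 = 6526/5 - 252 = 5266/5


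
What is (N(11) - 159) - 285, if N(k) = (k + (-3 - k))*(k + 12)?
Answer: -513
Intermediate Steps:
N(k) = -36 - 3*k (N(k) = -3*(12 + k) = -36 - 3*k)
(N(11) - 159) - 285 = ((-36 - 3*11) - 159) - 285 = ((-36 - 33) - 159) - 285 = (-69 - 159) - 285 = -228 - 285 = -513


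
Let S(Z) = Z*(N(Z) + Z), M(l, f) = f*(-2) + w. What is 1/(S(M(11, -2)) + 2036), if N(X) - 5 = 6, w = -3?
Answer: 1/2048 ≈ 0.00048828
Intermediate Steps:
N(X) = 11 (N(X) = 5 + 6 = 11)
M(l, f) = -3 - 2*f (M(l, f) = f*(-2) - 3 = -2*f - 3 = -3 - 2*f)
S(Z) = Z*(11 + Z)
1/(S(M(11, -2)) + 2036) = 1/((-3 - 2*(-2))*(11 + (-3 - 2*(-2))) + 2036) = 1/((-3 + 4)*(11 + (-3 + 4)) + 2036) = 1/(1*(11 + 1) + 2036) = 1/(1*12 + 2036) = 1/(12 + 2036) = 1/2048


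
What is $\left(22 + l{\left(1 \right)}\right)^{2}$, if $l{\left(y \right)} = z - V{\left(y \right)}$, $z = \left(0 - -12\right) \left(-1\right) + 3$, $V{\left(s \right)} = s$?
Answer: $144$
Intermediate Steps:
$z = -9$ ($z = \left(0 + 12\right) \left(-1\right) + 3 = 12 \left(-1\right) + 3 = -12 + 3 = -9$)
$l{\left(y \right)} = -9 - y$
$\left(22 + l{\left(1 \right)}\right)^{2} = \left(22 - 10\right)^{2} = 12^{2} = 144$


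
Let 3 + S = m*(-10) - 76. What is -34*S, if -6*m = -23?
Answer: 11968/3 ≈ 3989.3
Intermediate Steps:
m = 23/6 (m = -1/6*(-23) = 23/6 ≈ 3.8333)
S = -352/3 (S = -3 + ((23/6)*(-10) - 76) = -3 + (-115/3 - 76) = -3 - 343/3 = -352/3 ≈ -117.33)
-34*S = -34*(-352/3) = 11968/3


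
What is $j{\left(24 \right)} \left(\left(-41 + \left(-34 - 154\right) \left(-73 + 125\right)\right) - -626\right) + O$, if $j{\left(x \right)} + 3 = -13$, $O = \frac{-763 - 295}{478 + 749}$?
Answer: $\frac{180436654}{1227} \approx 1.4706 \cdot 10^{5}$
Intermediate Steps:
$O = - \frac{1058}{1227} \approx -0.86227$
$j{\left(x \right)} = -16$ ($j{\left(x \right)} = -3 - 13 = -16$)
$j{\left(24 \right)} \left(\left(-41 + \left(-34 - 154\right) \left(-73 + 125\right)\right) - -626\right) + O = - 16 \left(\left(-41 + \left(-34 - 154\right) \left(-73 + 125\right)\right) - -626\right) - \frac{1058}{1227} = - 16 \left(\left(-41 - 9776\right) + 626\right) - \frac{1058}{1227} = - 16 \left(-9817 + 626\right) - \frac{1058}{1227} = \left(-16\right) \left(-9191\right) - \frac{1058}{1227} = 147056 - \frac{1058}{1227} = \frac{180436654}{1227}$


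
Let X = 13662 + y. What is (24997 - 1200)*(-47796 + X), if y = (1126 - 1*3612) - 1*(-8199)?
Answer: -676334537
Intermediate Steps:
y = 5713 (y = (1126 - 3612) + 8199 = -2486 + 8199 = 5713)
X = 19375 (X = 13662 + 5713 = 19375)
(24997 - 1200)*(-47796 + X) = (24997 - 1200)*(-47796 + 19375) = 23797*(-28421) = -676334537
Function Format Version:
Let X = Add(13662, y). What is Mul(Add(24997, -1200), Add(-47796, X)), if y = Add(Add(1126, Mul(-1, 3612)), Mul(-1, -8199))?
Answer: -676334537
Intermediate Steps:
y = 5713 (y = Add(Add(1126, -3612), 8199) = Add(-2486, 8199) = 5713)
X = 19375 (X = Add(13662, 5713) = 19375)
Mul(Add(24997, -1200), Add(-47796, X)) = Mul(Add(24997, -1200), Add(-47796, 19375)) = Mul(23797, -28421) = -676334537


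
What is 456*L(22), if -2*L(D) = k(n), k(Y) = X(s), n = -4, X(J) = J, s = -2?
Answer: 456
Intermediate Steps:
k(Y) = -2
L(D) = 1 (L(D) = -½*(-2) = 1)
456*L(22) = 456*1 = 456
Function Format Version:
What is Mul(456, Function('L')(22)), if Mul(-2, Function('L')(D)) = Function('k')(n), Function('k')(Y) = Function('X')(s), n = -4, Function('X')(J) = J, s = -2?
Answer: 456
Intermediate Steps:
Function('k')(Y) = -2
Function('L')(D) = 1 (Function('L')(D) = Mul(Rational(-1, 2), -2) = 1)
Mul(456, Function('L')(22)) = Mul(456, 1) = 456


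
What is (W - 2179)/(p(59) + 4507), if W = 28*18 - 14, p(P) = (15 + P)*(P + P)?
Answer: -563/4413 ≈ -0.12758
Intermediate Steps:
p(P) = 2*P*(15 + P) (p(P) = (15 + P)*(2*P) = 2*P*(15 + P))
W = 490 (W = 504 - 14 = 490)
(W - 2179)/(p(59) + 4507) = (490 - 2179)/(2*59*(15 + 59) + 4507) = -1689/(2*59*74 + 4507) = -1689/(8732 + 4507) = -1689/13239 = -1689*1/13239 = -563/4413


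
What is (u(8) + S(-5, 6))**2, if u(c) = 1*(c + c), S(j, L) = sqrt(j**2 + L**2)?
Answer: (16 + sqrt(61))**2 ≈ 566.93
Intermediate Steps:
S(j, L) = sqrt(L**2 + j**2)
u(c) = 2*c (u(c) = 1*(2*c) = 2*c)
(u(8) + S(-5, 6))**2 = (2*8 + sqrt(6**2 + (-5)**2))**2 = (16 + sqrt(36 + 25))**2 = (16 + sqrt(61))**2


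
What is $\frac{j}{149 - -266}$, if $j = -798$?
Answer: $- \frac{798}{415} \approx -1.9229$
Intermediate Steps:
$\frac{j}{149 - -266} = - \frac{798}{149 - -266} = - \frac{798}{149 + 266} = - \frac{798}{415}$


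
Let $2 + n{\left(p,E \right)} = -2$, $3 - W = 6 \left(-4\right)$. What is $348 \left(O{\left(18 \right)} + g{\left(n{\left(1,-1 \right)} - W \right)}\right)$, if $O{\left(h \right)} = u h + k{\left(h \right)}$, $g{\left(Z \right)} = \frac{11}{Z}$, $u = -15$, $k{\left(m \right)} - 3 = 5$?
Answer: $- \frac{2830284}{31} \approx -91300.0$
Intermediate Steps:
$k{\left(m \right)} = 8$ ($k{\left(m \right)} = 3 + 5 = 8$)
$W = 27$ ($W = 3 - 6 \left(-4\right) = 3 - -24 = 3 + 24 = 27$)
$n{\left(p,E \right)} = -4$ ($n{\left(p,E \right)} = -2 - 2 = -4$)
$O{\left(h \right)} = 8 - 15 h$ ($O{\left(h \right)} = - 15 h + 8 = 8 - 15 h$)
$348 \left(O{\left(18 \right)} + g{\left(n{\left(1,-1 \right)} - W \right)}\right) = 348 \left(\left(8 - 270\right) + \frac{11}{-4 - 27}\right) = 348 \left(-262 + \frac{11}{-31}\right) = 348 \left(-262 + 11 \left(- \frac{1}{31}\right)\right) = 348 \left(-262 - \frac{11}{31}\right) = 348 \left(- \frac{8133}{31}\right) = - \frac{2830284}{31}$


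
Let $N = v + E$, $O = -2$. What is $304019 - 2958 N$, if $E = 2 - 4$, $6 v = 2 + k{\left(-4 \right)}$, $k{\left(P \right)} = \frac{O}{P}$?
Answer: $\frac{617405}{2} \approx 3.087 \cdot 10^{5}$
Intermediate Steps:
$k{\left(P \right)} = - \frac{2}{P}$
$v = \frac{5}{12}$ ($v = \frac{2 - \frac{2}{-4}}{6} = \frac{2 - - \frac{1}{2}}{6} = \frac{2 + \frac{1}{2}}{6} = \frac{1}{6} \cdot \frac{5}{2} = \frac{5}{12} \approx 0.41667$)
$E = -2$
$N = - \frac{19}{12}$ ($N = \frac{5}{12} - 2 = - \frac{19}{12} \approx -1.5833$)
$304019 - 2958 N = 304019 - - \frac{9367}{2} = 304019 + \frac{9367}{2} = \frac{617405}{2}$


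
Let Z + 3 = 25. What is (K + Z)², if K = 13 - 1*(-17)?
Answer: 2704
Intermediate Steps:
Z = 22 (Z = -3 + 25 = 22)
K = 30 (K = 13 + 17 = 30)
(K + Z)² = (30 + 22)² = 52² = 2704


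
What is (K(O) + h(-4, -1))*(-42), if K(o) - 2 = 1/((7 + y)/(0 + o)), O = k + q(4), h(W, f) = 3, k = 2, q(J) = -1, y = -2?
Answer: -1092/5 ≈ -218.40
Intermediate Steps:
O = 1 (O = 2 - 1 = 1)
K(o) = 2 + o/5 (K(o) = 2 + 1/((7 - 2)/(0 + o)) = 2 + 1/(5/o) = 2 + o/5)
(K(O) + h(-4, -1))*(-42) = ((2 + (⅕)*1) + 3)*(-42) = ((2 + ⅕) + 3)*(-42) = (11/5 + 3)*(-42) = (26/5)*(-42) = -1092/5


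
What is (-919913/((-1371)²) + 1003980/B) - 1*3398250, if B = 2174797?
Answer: -479017043602416439/140959917513 ≈ -3.3982e+6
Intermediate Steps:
(-919913/((-1371)²) + 1003980/B) - 1*3398250 = (-919913/((-1371)²) + 1003980/2174797) - 1*3398250 = (-919913/1879641 + 1003980*(1/2174797)) - 3398250 = (-919913*1/1879641 + 34620/74993) - 3398250 = (-919913/1879641 + 34620/74993) - 3398250 = -3913864189/140959917513 - 3398250 = -479017043602416439/140959917513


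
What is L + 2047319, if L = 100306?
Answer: 2147625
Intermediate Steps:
L + 2047319 = 100306 + 2047319 = 2147625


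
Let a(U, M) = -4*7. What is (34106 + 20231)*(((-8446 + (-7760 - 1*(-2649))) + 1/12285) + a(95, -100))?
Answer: -9068395606988/12285 ≈ -7.3817e+8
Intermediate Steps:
a(U, M) = -28
(34106 + 20231)*(((-8446 + (-7760 - 1*(-2649))) + 1/12285) + a(95, -100)) = (34106 + 20231)*(((-8446 + (-7760 - 1*(-2649))) + 1/12285) - 28) = 54337*(((-8446 + (-7760 + 2649)) + 1/12285) - 28) = 54337*(((-8446 - 5111) + 1/12285) - 28) = 54337*((-13557 + 1/12285) - 28) = 54337*(-166547744/12285 - 28) = 54337*(-166891724/12285) = -9068395606988/12285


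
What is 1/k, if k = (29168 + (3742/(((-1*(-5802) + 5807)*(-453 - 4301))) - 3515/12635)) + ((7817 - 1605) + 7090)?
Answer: 10166429/431765410686 ≈ 2.3546e-5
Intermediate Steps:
k = 431765410686/10166429 (k = (29168 + (3742/(((5802 + 5807)*(-4754))) - 3515*1/12635)) + (6212 + 7090) = (29168 + (3742/((11609*(-4754))) - 37/133)) + 13302 = (29168 + (3742/(-55189186) - 37/133)) + 13302 = (29168 + (3742*(-1/55189186) - 37/133)) + 13302 = (29168 + (-1871/27594593 - 37/133)) + 13302 = (29168 - 2828944/10166429) + 13302 = 296531572128/10166429 + 13302 = 431765410686/10166429 ≈ 42470.)
1/k = 1/(431765410686/10166429) = 10166429/431765410686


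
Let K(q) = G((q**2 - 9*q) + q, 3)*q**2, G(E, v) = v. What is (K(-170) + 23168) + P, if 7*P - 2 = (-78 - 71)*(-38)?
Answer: 774740/7 ≈ 1.1068e+5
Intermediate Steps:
K(q) = 3*q**2
P = 5664/7 (P = 2/7 + ((-78 - 71)*(-38))/7 = 2/7 + (-149*(-38))/7 = 2/7 + (1/7)*5662 = 2/7 + 5662/7 = 5664/7 ≈ 809.14)
(K(-170) + 23168) + P = (3*(-170)**2 + 23168) + 5664/7 = (3*28900 + 23168) + 5664/7 = (86700 + 23168) + 5664/7 = 109868 + 5664/7 = 774740/7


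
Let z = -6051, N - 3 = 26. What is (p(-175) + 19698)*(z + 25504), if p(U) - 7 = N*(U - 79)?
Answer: 240030567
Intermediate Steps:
N = 29 (N = 3 + 26 = 29)
p(U) = -2284 + 29*U (p(U) = 7 + 29*(U - 79) = 7 + 29*(-79 + U) = 7 + (-2291 + 29*U) = -2284 + 29*U)
(p(-175) + 19698)*(z + 25504) = ((-2284 + 29*(-175)) + 19698)*(-6051 + 25504) = ((-2284 - 5075) + 19698)*19453 = (-7359 + 19698)*19453 = 12339*19453 = 240030567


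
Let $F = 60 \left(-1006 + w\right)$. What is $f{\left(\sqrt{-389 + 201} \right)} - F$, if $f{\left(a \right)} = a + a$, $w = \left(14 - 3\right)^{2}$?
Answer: $53100 + 4 i \sqrt{47} \approx 53100.0 + 27.423 i$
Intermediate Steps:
$w = 121$ ($w = 11^{2} = 121$)
$F = -53100$ ($F = 60 \left(-1006 + 121\right) = 60 \left(-885\right) = -53100$)
$f{\left(a \right)} = 2 a$
$f{\left(\sqrt{-389 + 201} \right)} - F = 2 \sqrt{-389 + 201} - -53100 = 2 \sqrt{-188} + 53100 = 2 \cdot 2 i \sqrt{47} + 53100 = 4 i \sqrt{47} + 53100 = 53100 + 4 i \sqrt{47}$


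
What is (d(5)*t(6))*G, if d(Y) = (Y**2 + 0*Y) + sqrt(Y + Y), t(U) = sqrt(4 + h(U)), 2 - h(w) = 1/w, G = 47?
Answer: 47*sqrt(210)*(25 + sqrt(10))/6 ≈ 3196.9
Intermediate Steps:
h(w) = 2 - 1/w
t(U) = sqrt(6 - 1/U) (t(U) = sqrt(4 + (2 - 1/U)) = sqrt(6 - 1/U))
d(Y) = Y**2 + sqrt(2)*sqrt(Y) (d(Y) = (Y**2 + 0) + sqrt(2*Y) = Y**2 + sqrt(2)*sqrt(Y))
(d(5)*t(6))*G = ((5**2 + sqrt(2)*sqrt(5))*sqrt(6 - 1/6))*47 = ((25 + sqrt(10))*sqrt(6 - 1*1/6))*47 = ((25 + sqrt(10))*sqrt(6 - 1/6))*47 = ((25 + sqrt(10))*sqrt(35/6))*47 = ((25 + sqrt(10))*(sqrt(210)/6))*47 = (sqrt(210)*(25 + sqrt(10))/6)*47 = 47*sqrt(210)*(25 + sqrt(10))/6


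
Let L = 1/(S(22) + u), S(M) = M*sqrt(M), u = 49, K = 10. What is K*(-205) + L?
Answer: -16906399/8247 + 22*sqrt(22)/8247 ≈ -2050.0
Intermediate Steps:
S(M) = M**(3/2)
L = 1/(49 + 22*sqrt(22)) (L = 1/(22**(3/2) + 49) = 1/(22*sqrt(22) + 49) = 1/(49 + 22*sqrt(22)) ≈ 0.0065708)
K*(-205) + L = 10*(-205) + (-49/8247 + 22*sqrt(22)/8247) = -2050 + (-49/8247 + 22*sqrt(22)/8247) = -16906399/8247 + 22*sqrt(22)/8247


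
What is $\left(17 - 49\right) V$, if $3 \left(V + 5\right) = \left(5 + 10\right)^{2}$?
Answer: $-2240$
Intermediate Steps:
$V = 70$ ($V = -5 + \frac{\left(5 + 10\right)^{2}}{3} = -5 + \frac{15^{2}}{3} = -5 + \frac{1}{3} \cdot 225 = -5 + 75 = 70$)
$\left(17 - 49\right) V = \left(17 - 49\right) 70 = \left(-32\right) 70 = -2240$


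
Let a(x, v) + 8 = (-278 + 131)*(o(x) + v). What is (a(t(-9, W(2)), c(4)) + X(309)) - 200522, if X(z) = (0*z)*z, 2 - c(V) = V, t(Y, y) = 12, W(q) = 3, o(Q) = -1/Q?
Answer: -800895/4 ≈ -2.0022e+5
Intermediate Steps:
c(V) = 2 - V
X(z) = 0 (X(z) = 0*z = 0)
a(x, v) = -8 - 147*v + 147/x (a(x, v) = -8 + (-278 + 131)*(-1/x + v) = -8 - 147*(v - 1/x) = -8 + (-147*v + 147/x) = -8 - 147*v + 147/x)
(a(t(-9, W(2)), c(4)) + X(309)) - 200522 = ((-8 - 147*(2 - 1*4) + 147/12) + 0) - 200522 = ((-8 - 147*(2 - 4) + 147*(1/12)) + 0) - 200522 = ((-8 - 147*(-2) + 49/4) + 0) - 200522 = ((-8 + 294 + 49/4) + 0) - 200522 = (1193/4 + 0) - 200522 = 1193/4 - 200522 = -800895/4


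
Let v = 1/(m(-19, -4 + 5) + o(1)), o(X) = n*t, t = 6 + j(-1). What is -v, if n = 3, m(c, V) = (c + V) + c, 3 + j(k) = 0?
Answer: 1/28 ≈ 0.035714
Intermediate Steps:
j(k) = -3 (j(k) = -3 + 0 = -3)
m(c, V) = V + 2*c (m(c, V) = (V + c) + c = V + 2*c)
t = 3 (t = 6 - 3 = 3)
o(X) = 9 (o(X) = 3*3 = 9)
v = -1/28 (v = 1/(((-4 + 5) + 2*(-19)) + 9) = 1/((1 - 38) + 9) = 1/(-37 + 9) = 1/(-28) = -1/28 ≈ -0.035714)
-v = -1*(-1/28) = 1/28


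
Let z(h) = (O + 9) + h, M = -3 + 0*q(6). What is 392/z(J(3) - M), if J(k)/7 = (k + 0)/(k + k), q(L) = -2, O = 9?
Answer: 16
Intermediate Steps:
J(k) = 7/2 (J(k) = 7*((k + 0)/(k + k)) = 7*(k/((2*k))) = 7*(k*(1/(2*k))) = 7*(½) = 7/2)
M = -3 (M = -3 + 0*(-2) = -3 + 0 = -3)
z(h) = 18 + h (z(h) = (9 + 9) + h = 18 + h)
392/z(J(3) - M) = 392/(18 + (7/2 - 1*(-3))) = 392/(18 + (7/2 + 3)) = 392/(18 + 13/2) = 392/(49/2) = 392*(2/49) = 16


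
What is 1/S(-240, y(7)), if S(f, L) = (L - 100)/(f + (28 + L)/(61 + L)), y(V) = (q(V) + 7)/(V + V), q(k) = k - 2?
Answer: 363013/150251 ≈ 2.4160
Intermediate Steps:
q(k) = -2 + k
y(V) = (5 + V)/(2*V) (y(V) = ((-2 + V) + 7)/(V + V) = (5 + V)/((2*V)) = (5 + V)*(1/(2*V)) = (5 + V)/(2*V))
S(f, L) = (-100 + L)/(f + (28 + L)/(61 + L))
1/S(-240, y(7)) = 1/((-6100 + ((½)*(5 + 7)/7)² - 39*(5 + 7)/(2*7))/(28 + (½)*(5 + 7)/7 + 61*(-240) + ((½)*(5 + 7)/7)*(-240))) = 1/((-6100 + ((½)*(⅐)*12)² - 39*12/(2*7))/(28 + (½)*(⅐)*12 - 14640 + ((½)*(⅐)*12)*(-240))) = 1/((-6100 + (6/7)² - 39*6/7)/(28 + 6/7 - 14640 + (6/7)*(-240))) = 1/((-6100 + 36/49 - 234/7)/(28 + 6/7 - 14640 - 1440/7)) = 1/(-300502/49/(-103718/7)) = 1/(-7/103718*(-300502/49)) = 1/(150251/363013) = 363013/150251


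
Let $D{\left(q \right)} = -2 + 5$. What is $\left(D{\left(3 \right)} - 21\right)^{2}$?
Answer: $324$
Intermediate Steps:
$D{\left(q \right)} = 3$
$\left(D{\left(3 \right)} - 21\right)^{2} = \left(3 - 21\right)^{2} = \left(-18\right)^{2} = 324$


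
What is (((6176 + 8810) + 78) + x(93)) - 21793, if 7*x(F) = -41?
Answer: -47144/7 ≈ -6734.9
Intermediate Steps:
x(F) = -41/7 (x(F) = (⅐)*(-41) = -41/7)
(((6176 + 8810) + 78) + x(93)) - 21793 = (((6176 + 8810) + 78) - 41/7) - 21793 = ((14986 + 78) - 41/7) - 21793 = (15064 - 41/7) - 21793 = 105407/7 - 21793 = -47144/7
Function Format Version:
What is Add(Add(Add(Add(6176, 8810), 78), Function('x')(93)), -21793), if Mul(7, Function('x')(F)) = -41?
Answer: Rational(-47144, 7) ≈ -6734.9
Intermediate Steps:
Function('x')(F) = Rational(-41, 7) (Function('x')(F) = Mul(Rational(1, 7), -41) = Rational(-41, 7))
Add(Add(Add(Add(6176, 8810), 78), Function('x')(93)), -21793) = Add(Add(Add(Add(6176, 8810), 78), Rational(-41, 7)), -21793) = Add(Add(Add(14986, 78), Rational(-41, 7)), -21793) = Add(Add(15064, Rational(-41, 7)), -21793) = Add(Rational(105407, 7), -21793) = Rational(-47144, 7)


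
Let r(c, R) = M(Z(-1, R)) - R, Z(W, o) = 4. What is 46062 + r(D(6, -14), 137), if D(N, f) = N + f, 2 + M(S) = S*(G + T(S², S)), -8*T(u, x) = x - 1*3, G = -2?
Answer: 91829/2 ≈ 45915.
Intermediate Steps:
T(u, x) = 3/8 - x/8 (T(u, x) = -(x - 1*3)/8 = -(x - 3)/8 = -(-3 + x)/8 = 3/8 - x/8)
M(S) = -2 + S*(-13/8 - S/8) (M(S) = -2 + S*(-2 + (3/8 - S/8)) = -2 + S*(-13/8 - S/8))
r(c, R) = -21/2 - R (r(c, R) = (-2 - 13/8*4 - ⅛*4²) - R = (-2 - 13/2 - ⅛*16) - R = (-2 - 13/2 - 2) - R = -21/2 - R)
46062 + r(D(6, -14), 137) = 46062 + (-21/2 - 1*137) = 46062 + (-21/2 - 137) = 46062 - 295/2 = 91829/2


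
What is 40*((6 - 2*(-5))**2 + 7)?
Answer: 10520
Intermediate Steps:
40*((6 - 2*(-5))**2 + 7) = 40*((6 + 10)**2 + 7) = 40*(16**2 + 7) = 40*(256 + 7) = 40*263 = 10520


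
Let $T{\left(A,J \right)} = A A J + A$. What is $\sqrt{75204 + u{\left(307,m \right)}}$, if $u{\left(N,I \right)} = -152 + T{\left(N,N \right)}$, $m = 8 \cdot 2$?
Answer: $\sqrt{29009802} \approx 5386.1$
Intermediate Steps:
$m = 16$
$T{\left(A,J \right)} = A + J A^{2}$ ($T{\left(A,J \right)} = A^{2} J + A = J A^{2} + A = A + J A^{2}$)
$u{\left(N,I \right)} = -152 + N \left(1 + N^{2}\right)$ ($u{\left(N,I \right)} = -152 + N \left(1 + N N\right) = -152 + N \left(1 + N^{2}\right)$)
$\sqrt{75204 + u{\left(307,m \right)}} = \sqrt{75204 + \left(-152 + 307 + 307^{3}\right)} = \sqrt{75204 + \left(-152 + 307 + 28934443\right)} = \sqrt{75204 + 28934598} = \sqrt{29009802}$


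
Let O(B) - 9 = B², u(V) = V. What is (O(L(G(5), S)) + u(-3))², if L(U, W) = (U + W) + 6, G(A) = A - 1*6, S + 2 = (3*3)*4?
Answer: 2331729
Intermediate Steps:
S = 34 (S = -2 + (3*3)*4 = -2 + 9*4 = -2 + 36 = 34)
G(A) = -6 + A (G(A) = A - 6 = -6 + A)
L(U, W) = 6 + U + W
O(B) = 9 + B²
(O(L(G(5), S)) + u(-3))² = ((9 + (6 + (-6 + 5) + 34)²) - 3)² = ((9 + (6 - 1 + 34)²) - 3)² = ((9 + 39²) - 3)² = ((9 + 1521) - 3)² = (1530 - 3)² = 1527² = 2331729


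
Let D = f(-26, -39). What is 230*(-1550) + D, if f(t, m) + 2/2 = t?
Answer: -356527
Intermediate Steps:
f(t, m) = -1 + t
D = -27 (D = -1 - 26 = -27)
230*(-1550) + D = 230*(-1550) - 27 = -356500 - 27 = -356527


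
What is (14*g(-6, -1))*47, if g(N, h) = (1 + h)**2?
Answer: 0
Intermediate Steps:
(14*g(-6, -1))*47 = (14*(1 - 1)**2)*47 = (14*0**2)*47 = (14*0)*47 = 0*47 = 0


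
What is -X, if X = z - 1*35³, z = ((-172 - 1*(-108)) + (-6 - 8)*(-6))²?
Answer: 42475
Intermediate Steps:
z = 400 (z = ((-172 + 108) - 14*(-6))² = (-64 + 84)² = 20² = 400)
X = -42475 (X = 400 - 1*35³ = 400 - 1*42875 = 400 - 42875 = -42475)
-X = -1*(-42475) = 42475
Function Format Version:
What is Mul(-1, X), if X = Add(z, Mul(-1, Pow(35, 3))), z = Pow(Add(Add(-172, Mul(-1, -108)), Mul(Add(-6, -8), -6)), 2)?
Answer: 42475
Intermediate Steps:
z = 400 (z = Pow(Add(Add(-172, 108), Mul(-14, -6)), 2) = Pow(Add(-64, 84), 2) = Pow(20, 2) = 400)
X = -42475 (X = Add(400, Mul(-1, Pow(35, 3))) = Add(400, Mul(-1, 42875)) = Add(400, -42875) = -42475)
Mul(-1, X) = Mul(-1, -42475) = 42475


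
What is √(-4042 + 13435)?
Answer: √9393 ≈ 96.917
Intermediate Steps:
√(-4042 + 13435) = √9393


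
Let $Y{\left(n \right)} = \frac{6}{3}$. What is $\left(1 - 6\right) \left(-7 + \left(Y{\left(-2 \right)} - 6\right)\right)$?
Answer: $55$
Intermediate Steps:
$Y{\left(n \right)} = 2$ ($Y{\left(n \right)} = 6 \cdot \frac{1}{3} = 2$)
$\left(1 - 6\right) \left(-7 + \left(Y{\left(-2 \right)} - 6\right)\right) = \left(1 - 6\right) \left(-7 + \left(2 - 6\right)\right) = - 5 \left(-7 + \left(2 - 6\right)\right) = - 5 \left(-7 - 4\right) = \left(-5\right) \left(-11\right) = 55$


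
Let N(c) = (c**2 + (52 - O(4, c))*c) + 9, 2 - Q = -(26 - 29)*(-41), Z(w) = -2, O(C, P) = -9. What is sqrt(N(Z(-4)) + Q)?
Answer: 4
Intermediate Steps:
Q = 125 (Q = 2 - (-1)*(26 - 29)*(-41) = 2 - (-1)*(-3*(-41)) = 2 - (-1)*123 = 2 - 1*(-123) = 2 + 123 = 125)
N(c) = 9 + c**2 + 61*c (N(c) = (c**2 + (52 - 1*(-9))*c) + 9 = (c**2 + (52 + 9)*c) + 9 = (c**2 + 61*c) + 9 = 9 + c**2 + 61*c)
sqrt(N(Z(-4)) + Q) = sqrt((9 + (-2)**2 + 61*(-2)) + 125) = sqrt((9 + 4 - 122) + 125) = sqrt(-109 + 125) = sqrt(16) = 4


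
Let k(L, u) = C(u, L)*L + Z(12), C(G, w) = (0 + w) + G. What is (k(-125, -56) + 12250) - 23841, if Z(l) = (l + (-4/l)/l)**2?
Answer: 14485825/1296 ≈ 11177.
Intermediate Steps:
C(G, w) = G + w (C(G, w) = w + G = G + w)
Z(l) = (l - 4/l**2)**2
k(L, u) = 185761/1296 + L*(L + u) (k(L, u) = (u + L)*L + (-4 + 12**3)**2/12**4 = (L + u)*L + (-4 + 1728)**2/20736 = L*(L + u) + (1/20736)*1724**2 = L*(L + u) + (1/20736)*2972176 = L*(L + u) + 185761/1296 = 185761/1296 + L*(L + u))
(k(-125, -56) + 12250) - 23841 = ((185761/1296 - 125*(-125 - 56)) + 12250) - 23841 = ((185761/1296 - 125*(-181)) + 12250) - 23841 = ((185761/1296 + 22625) + 12250) - 23841 = (29507761/1296 + 12250) - 23841 = 45383761/1296 - 23841 = 14485825/1296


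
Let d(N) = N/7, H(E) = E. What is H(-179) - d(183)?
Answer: -1436/7 ≈ -205.14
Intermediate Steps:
d(N) = N/7 (d(N) = N*(⅐) = N/7)
H(-179) - d(183) = -179 - 183/7 = -1436/7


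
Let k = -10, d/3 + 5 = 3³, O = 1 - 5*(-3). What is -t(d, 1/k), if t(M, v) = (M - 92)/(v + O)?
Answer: 260/159 ≈ 1.6352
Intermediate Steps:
O = 16 (O = 1 + 15 = 16)
d = 66 (d = -15 + 3*3³ = -15 + 3*27 = -15 + 81 = 66)
t(M, v) = (-92 + M)/(16 + v) (t(M, v) = (M - 92)/(v + 16) = (-92 + M)/(16 + v))
-t(d, 1/k) = -(-92 + 66)/(16 + 1/(-10)) = -(-26)/(16 - ⅒) = -(-26)/159/10 = -10*(-26)/159 = -1*(-260/159) = 260/159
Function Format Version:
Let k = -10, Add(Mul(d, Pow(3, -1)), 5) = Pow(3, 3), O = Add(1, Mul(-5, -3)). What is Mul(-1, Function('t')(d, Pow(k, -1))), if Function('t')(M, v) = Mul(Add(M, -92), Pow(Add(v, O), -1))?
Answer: Rational(260, 159) ≈ 1.6352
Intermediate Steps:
O = 16 (O = Add(1, 15) = 16)
d = 66 (d = Add(-15, Mul(3, Pow(3, 3))) = Add(-15, Mul(3, 27)) = Add(-15, 81) = 66)
Function('t')(M, v) = Mul(Pow(Add(16, v), -1), Add(-92, M)) (Function('t')(M, v) = Mul(Add(M, -92), Pow(Add(v, 16), -1)) = Mul(Add(-92, M), Pow(Add(16, v), -1)) = Mul(Pow(Add(16, v), -1), Add(-92, M)))
Mul(-1, Function('t')(d, Pow(k, -1))) = Mul(-1, Mul(Pow(Add(16, Pow(-10, -1)), -1), Add(-92, 66))) = Mul(-1, Mul(Pow(Add(16, Rational(-1, 10)), -1), -26)) = Mul(-1, Mul(Pow(Rational(159, 10), -1), -26)) = Mul(-1, Mul(Rational(10, 159), -26)) = Mul(-1, Rational(-260, 159)) = Rational(260, 159)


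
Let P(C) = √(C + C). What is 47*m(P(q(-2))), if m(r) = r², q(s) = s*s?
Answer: 376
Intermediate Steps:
q(s) = s²
P(C) = √2*√C (P(C) = √(2*C) = √2*√C)
47*m(P(q(-2))) = 47*(√2*√((-2)²))² = 47*(√2*√4)² = 47*(√2*2)² = 47*(2*√2)² = 47*8 = 376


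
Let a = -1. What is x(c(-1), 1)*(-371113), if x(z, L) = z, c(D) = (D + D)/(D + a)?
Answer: -371113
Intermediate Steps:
c(D) = 2*D/(-1 + D) (c(D) = (D + D)/(D - 1) = (2*D)/(-1 + D) = 2*D/(-1 + D))
x(c(-1), 1)*(-371113) = (2*(-1)/(-1 - 1))*(-371113) = (2*(-1)/(-2))*(-371113) = (2*(-1)*(-½))*(-371113) = 1*(-371113) = -371113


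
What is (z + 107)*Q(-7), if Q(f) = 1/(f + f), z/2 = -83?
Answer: 59/14 ≈ 4.2143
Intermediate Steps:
z = -166 (z = 2*(-83) = -166)
Q(f) = 1/(2*f)
(z + 107)*Q(-7) = (-166 + 107)*((1/2)/(-7)) = -59*(-1)/(2*7) = -59*(-1/14) = 59/14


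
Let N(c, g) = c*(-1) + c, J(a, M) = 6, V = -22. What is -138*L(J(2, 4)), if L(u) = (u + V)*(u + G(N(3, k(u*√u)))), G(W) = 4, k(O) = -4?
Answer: 22080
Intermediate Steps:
N(c, g) = 0 (N(c, g) = -c + c = 0)
L(u) = (-22 + u)*(4 + u) (L(u) = (u - 22)*(u + 4) = (-22 + u)*(4 + u))
-138*L(J(2, 4)) = -138*(-88 + 6² - 18*6) = -138*(-88 + 36 - 108) = -138*(-160) = 22080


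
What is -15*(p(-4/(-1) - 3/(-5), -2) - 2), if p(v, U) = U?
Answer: 60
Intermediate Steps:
-15*(p(-4/(-1) - 3/(-5), -2) - 2) = -15*(-2 - 2) = -15*(-4) = 60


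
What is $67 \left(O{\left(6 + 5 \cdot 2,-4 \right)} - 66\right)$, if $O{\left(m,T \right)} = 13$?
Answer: $-3551$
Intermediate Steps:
$67 \left(O{\left(6 + 5 \cdot 2,-4 \right)} - 66\right) = 67 \left(13 - 66\right) = 67 \left(-53\right) = -3551$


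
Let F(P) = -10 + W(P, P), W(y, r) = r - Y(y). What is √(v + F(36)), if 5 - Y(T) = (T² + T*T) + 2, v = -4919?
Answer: 48*I ≈ 48.0*I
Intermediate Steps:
Y(T) = 3 - 2*T² (Y(T) = 5 - ((T² + T*T) + 2) = 5 - ((T² + T²) + 2) = 5 - (2*T² + 2) = 5 - (2 + 2*T²) = 5 + (-2 - 2*T²) = 3 - 2*T²)
W(y, r) = -3 + r + 2*y² (W(y, r) = r - (3 - 2*y²) = r + (-3 + 2*y²) = -3 + r + 2*y²)
F(P) = -13 + P + 2*P² (F(P) = -10 + (-3 + P + 2*P²) = -13 + P + 2*P²)
√(v + F(36)) = √(-4919 + (-13 + 36 + 2*36²)) = √(-4919 + (-13 + 36 + 2*1296)) = √(-4919 + (-13 + 36 + 2592)) = √(-4919 + 2615) = √(-2304) = 48*I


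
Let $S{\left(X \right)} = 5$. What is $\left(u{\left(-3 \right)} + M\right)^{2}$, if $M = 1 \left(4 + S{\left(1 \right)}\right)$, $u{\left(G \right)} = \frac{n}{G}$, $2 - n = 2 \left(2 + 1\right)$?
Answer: $\frac{961}{9} \approx 106.78$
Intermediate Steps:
$n = -4$ ($n = 2 - 2 \left(2 + 1\right) = 2 - 2 \cdot 3 = 2 - 6 = -4$)
$u{\left(G \right)} = - \frac{4}{G}$
$M = 9$ ($M = 1 \left(4 + 5\right) = 1 \cdot 9 = 9$)
$\left(u{\left(-3 \right)} + M\right)^{2} = \left(- \frac{4}{-3} + 9\right)^{2} = \left(\left(-4\right) \left(- \frac{1}{3}\right) + 9\right)^{2} = \left(\frac{4}{3} + 9\right)^{2} = \left(\frac{31}{3}\right)^{2} = \frac{961}{9}$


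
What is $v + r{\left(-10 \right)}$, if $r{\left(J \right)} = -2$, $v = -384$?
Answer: $-386$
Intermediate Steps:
$v + r{\left(-10 \right)} = -384 - 2 = -386$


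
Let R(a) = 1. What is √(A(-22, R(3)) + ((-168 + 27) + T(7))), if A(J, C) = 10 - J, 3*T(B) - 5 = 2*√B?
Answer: √(-966 + 6*√7)/3 ≈ 10.275*I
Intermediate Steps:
T(B) = 5/3 + 2*√B/3 (T(B) = 5/3 + (2*√B)/3 = 5/3 + 2*√B/3)
√(A(-22, R(3)) + ((-168 + 27) + T(7))) = √((10 - 1*(-22)) + ((-168 + 27) + (5/3 + 2*√7/3))) = √((10 + 22) + (-141 + (5/3 + 2*√7/3))) = √(32 + (-418/3 + 2*√7/3)) = √(-322/3 + 2*√7/3)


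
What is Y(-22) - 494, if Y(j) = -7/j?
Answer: -10861/22 ≈ -493.68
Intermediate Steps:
Y(-22) - 494 = -7/(-22) - 494 = -7*(-1/22) - 494 = 7/22 - 494 = -10861/22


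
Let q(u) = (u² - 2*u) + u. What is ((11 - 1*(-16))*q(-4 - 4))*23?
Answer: 44712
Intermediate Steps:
q(u) = u² - u
((11 - 1*(-16))*q(-4 - 4))*23 = ((11 - 1*(-16))*((-4 - 4)*(-1 + (-4 - 4))))*23 = ((11 + 16)*(-8*(-1 - 8)))*23 = (27*(-8*(-9)))*23 = (27*72)*23 = 1944*23 = 44712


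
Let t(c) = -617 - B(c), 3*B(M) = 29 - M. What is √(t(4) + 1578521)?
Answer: √14201061/3 ≈ 1256.1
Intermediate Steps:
B(M) = 29/3 - M/3 (B(M) = (29 - M)/3 = 29/3 - M/3)
t(c) = -1880/3 + c/3 (t(c) = -617 - (29/3 - c/3) = -617 + (-29/3 + c/3) = -1880/3 + c/3)
√(t(4) + 1578521) = √((-1880/3 + (⅓)*4) + 1578521) = √((-1880/3 + 4/3) + 1578521) = √(-1876/3 + 1578521) = √(4733687/3) = √14201061/3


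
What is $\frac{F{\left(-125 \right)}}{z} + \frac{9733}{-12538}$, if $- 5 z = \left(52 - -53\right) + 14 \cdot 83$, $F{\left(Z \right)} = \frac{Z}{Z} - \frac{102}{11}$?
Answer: $- \frac{18563433}{24963158} \approx -0.74363$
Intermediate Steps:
$F{\left(Z \right)} = - \frac{91}{11}$ ($F{\left(Z \right)} = 1 - \frac{102}{11} = - \frac{91}{11}$)
$z = - \frac{1267}{5}$ ($z = - \frac{\left(52 - -53\right) + 14 \cdot 83}{5} = - \frac{\left(52 + 53\right) + 1162}{5} = - \frac{105 + 1162}{5} = \left(- \frac{1}{5}\right) 1267 = - \frac{1267}{5} \approx -253.4$)
$\frac{F{\left(-125 \right)}}{z} + \frac{9733}{-12538} = - \frac{91}{11 \left(- \frac{1267}{5}\right)} + \frac{9733}{-12538} = \left(- \frac{91}{11}\right) \left(- \frac{5}{1267}\right) + 9733 \left(- \frac{1}{12538}\right) = \frac{65}{1991} - \frac{9733}{12538} = - \frac{18563433}{24963158}$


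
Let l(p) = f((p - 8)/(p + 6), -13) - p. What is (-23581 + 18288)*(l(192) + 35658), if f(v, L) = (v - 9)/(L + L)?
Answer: -483199467919/2574 ≈ -1.8772e+8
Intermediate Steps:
f(v, L) = (-9 + v)/(2*L) (f(v, L) = (-9 + v)/((2*L)) = (-9 + v)*(1/(2*L)) = (-9 + v)/(2*L))
l(p) = 9/26 - p - (-8 + p)/(26*(6 + p)) (l(p) = (½)*(-9 + (p - 8)/(p + 6))/(-13) - p = (½)*(-1/13)*(-9 + (-8 + p)/(6 + p)) - p = (9/26 - (-8 + p)/(26*(6 + p))) - p = 9/26 - p - (-8 + p)/(26*(6 + p)))
(-23581 + 18288)*(l(192) + 35658) = (-23581 + 18288)*((31 - 74*192 - 13*192²)/(13*(6 + 192)) + 35658) = -5293*((1/13)*(31 - 14208 - 13*36864)/198 + 35658) = -5293*((1/13)*(1/198)*(31 - 14208 - 479232) + 35658) = -5293*((1/13)*(1/198)*(-493409) + 35658) = -5293*(-493409/2574 + 35658) = -5293*91290283/2574 = -483199467919/2574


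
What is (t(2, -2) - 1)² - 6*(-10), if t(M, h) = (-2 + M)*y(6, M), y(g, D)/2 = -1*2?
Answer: 61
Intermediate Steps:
y(g, D) = -4 (y(g, D) = 2*(-1*2) = 2*(-2) = -4)
t(M, h) = 8 - 4*M (t(M, h) = (-2 + M)*(-4) = 8 - 4*M)
(t(2, -2) - 1)² - 6*(-10) = ((8 - 4*2) - 1)² - 6*(-10) = ((8 - 8) - 1)² + 60 = (0 - 1)² + 60 = (-1)² + 60 = 1 + 60 = 61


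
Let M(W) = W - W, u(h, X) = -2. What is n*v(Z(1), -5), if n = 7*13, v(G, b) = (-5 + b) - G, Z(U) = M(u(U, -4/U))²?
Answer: -910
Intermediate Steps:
M(W) = 0
Z(U) = 0 (Z(U) = 0² = 0)
v(G, b) = -5 + b - G
n = 91
n*v(Z(1), -5) = 91*(-5 - 5 - 1*0) = 91*(-5 - 5 + 0) = 91*(-10) = -910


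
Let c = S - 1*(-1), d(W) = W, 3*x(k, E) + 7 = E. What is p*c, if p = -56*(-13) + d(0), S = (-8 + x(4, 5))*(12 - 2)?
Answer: -187096/3 ≈ -62365.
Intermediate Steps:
x(k, E) = -7/3 + E/3
S = -260/3 (S = (-8 + (-7/3 + (1/3)*5))*(12 - 2) = (-8 + (-7/3 + 5/3))*10 = (-8 - 2/3)*10 = -26/3*10 = -260/3 ≈ -86.667)
p = 728 (p = -56*(-13) + 0 = 728 + 0 = 728)
c = -257/3 (c = -260/3 - 1*(-1) = -260/3 + 1 = -257/3 ≈ -85.667)
p*c = 728*(-257/3) = -187096/3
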